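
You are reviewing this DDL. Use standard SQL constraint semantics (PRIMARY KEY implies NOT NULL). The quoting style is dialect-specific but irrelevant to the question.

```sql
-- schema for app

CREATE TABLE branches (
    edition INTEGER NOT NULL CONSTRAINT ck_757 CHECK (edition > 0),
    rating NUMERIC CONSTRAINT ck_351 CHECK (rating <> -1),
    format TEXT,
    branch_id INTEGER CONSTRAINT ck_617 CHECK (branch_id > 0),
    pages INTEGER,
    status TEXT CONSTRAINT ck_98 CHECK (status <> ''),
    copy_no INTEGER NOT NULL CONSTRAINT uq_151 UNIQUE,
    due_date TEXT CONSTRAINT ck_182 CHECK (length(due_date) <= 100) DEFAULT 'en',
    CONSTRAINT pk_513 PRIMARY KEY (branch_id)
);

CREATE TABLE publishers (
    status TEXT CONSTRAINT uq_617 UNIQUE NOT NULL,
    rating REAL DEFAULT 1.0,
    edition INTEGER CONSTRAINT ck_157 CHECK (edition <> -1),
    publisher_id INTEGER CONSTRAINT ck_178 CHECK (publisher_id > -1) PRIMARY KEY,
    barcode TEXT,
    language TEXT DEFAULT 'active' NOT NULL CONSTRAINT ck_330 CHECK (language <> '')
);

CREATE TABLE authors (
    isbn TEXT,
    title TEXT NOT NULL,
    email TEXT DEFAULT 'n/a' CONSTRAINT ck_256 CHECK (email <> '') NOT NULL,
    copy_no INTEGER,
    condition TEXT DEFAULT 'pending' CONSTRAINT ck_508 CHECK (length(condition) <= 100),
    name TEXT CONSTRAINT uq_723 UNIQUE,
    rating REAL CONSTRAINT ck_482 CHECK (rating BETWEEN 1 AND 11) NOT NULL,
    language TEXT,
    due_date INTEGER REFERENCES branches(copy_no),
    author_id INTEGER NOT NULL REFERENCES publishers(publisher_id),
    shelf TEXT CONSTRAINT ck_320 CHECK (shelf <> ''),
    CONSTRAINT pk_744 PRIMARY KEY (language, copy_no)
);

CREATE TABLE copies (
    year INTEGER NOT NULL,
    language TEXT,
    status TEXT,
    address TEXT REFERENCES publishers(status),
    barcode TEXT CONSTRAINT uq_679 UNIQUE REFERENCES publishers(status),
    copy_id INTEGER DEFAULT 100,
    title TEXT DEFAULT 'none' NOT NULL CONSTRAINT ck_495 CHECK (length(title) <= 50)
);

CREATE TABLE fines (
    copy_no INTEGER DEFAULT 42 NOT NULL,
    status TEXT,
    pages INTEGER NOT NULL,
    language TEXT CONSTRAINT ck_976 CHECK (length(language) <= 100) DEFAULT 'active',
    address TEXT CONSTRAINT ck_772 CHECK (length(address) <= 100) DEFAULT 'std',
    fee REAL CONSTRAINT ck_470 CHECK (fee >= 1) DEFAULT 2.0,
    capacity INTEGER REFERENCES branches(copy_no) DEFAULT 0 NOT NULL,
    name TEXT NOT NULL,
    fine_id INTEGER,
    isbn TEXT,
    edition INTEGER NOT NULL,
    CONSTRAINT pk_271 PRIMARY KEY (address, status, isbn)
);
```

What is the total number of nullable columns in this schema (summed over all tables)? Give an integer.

branches: 5 nullable (rating, format, pages, status, due_date — PK (branch_id) and explicit NOT NULL columns excluded).
publishers: 3 nullable (rating, edition, barcode — PK (publisher_id) and explicit NOT NULL columns excluded).
authors: 5 nullable (isbn, condition, name, due_date, shelf — PK (language, copy_no) and explicit NOT NULL columns excluded).
copies: 5 nullable (language, status, address, barcode, copy_id — PK none and explicit NOT NULL columns excluded).
fines: 3 nullable (language, fee, fine_id — PK (address, status, isbn) and explicit NOT NULL columns excluded).
Total: 5 + 3 + 5 + 5 + 3 = 21.

21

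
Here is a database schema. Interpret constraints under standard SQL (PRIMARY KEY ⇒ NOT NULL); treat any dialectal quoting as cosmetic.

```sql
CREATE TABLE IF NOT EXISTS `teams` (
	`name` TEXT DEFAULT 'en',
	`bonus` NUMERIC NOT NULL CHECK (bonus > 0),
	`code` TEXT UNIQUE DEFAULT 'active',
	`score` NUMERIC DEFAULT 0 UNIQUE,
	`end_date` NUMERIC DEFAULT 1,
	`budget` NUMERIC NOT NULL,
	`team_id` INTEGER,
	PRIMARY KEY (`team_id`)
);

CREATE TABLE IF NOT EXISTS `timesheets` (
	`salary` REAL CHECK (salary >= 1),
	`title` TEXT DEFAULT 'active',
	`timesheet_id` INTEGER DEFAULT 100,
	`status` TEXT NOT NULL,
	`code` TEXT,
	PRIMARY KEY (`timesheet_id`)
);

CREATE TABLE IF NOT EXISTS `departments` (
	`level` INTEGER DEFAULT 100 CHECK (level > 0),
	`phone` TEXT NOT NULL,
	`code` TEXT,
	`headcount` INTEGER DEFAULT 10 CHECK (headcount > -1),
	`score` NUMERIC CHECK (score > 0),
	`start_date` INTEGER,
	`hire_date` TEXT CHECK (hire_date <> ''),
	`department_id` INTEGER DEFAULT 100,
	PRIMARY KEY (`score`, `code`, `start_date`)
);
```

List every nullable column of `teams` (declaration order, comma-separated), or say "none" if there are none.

name, code, score, end_date

- name: DEFAULT only fills an omitted column; an explicit NULL is still allowed → nullable.
- bonus: declared NOT NULL → not nullable.
- code: UNIQUE does not imply NOT NULL → nullable.
- score: UNIQUE does not imply NOT NULL → nullable.
- end_date: DEFAULT only fills an omitted column; an explicit NULL is still allowed → nullable.
- budget: declared NOT NULL → not nullable.
- team_id: part of the PRIMARY KEY, which implies NOT NULL → not nullable.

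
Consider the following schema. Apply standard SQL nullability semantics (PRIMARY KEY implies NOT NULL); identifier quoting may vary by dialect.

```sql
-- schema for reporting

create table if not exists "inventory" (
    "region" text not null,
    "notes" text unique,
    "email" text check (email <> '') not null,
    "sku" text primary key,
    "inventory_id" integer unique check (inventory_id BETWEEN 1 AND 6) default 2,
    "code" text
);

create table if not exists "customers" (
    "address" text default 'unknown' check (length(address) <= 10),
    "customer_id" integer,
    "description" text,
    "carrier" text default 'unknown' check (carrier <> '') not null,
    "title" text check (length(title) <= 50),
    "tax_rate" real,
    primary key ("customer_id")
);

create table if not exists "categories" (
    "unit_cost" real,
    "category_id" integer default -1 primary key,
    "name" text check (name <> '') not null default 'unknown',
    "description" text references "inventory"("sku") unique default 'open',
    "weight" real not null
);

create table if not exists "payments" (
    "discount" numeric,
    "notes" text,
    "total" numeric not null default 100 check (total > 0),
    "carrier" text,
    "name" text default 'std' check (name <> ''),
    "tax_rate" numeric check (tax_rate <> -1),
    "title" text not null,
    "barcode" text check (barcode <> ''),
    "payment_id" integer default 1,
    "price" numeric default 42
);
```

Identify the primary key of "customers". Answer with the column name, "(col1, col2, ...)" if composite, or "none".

customer_id is declared PRIMARY KEY as a table-level PRIMARY KEY clause.

customer_id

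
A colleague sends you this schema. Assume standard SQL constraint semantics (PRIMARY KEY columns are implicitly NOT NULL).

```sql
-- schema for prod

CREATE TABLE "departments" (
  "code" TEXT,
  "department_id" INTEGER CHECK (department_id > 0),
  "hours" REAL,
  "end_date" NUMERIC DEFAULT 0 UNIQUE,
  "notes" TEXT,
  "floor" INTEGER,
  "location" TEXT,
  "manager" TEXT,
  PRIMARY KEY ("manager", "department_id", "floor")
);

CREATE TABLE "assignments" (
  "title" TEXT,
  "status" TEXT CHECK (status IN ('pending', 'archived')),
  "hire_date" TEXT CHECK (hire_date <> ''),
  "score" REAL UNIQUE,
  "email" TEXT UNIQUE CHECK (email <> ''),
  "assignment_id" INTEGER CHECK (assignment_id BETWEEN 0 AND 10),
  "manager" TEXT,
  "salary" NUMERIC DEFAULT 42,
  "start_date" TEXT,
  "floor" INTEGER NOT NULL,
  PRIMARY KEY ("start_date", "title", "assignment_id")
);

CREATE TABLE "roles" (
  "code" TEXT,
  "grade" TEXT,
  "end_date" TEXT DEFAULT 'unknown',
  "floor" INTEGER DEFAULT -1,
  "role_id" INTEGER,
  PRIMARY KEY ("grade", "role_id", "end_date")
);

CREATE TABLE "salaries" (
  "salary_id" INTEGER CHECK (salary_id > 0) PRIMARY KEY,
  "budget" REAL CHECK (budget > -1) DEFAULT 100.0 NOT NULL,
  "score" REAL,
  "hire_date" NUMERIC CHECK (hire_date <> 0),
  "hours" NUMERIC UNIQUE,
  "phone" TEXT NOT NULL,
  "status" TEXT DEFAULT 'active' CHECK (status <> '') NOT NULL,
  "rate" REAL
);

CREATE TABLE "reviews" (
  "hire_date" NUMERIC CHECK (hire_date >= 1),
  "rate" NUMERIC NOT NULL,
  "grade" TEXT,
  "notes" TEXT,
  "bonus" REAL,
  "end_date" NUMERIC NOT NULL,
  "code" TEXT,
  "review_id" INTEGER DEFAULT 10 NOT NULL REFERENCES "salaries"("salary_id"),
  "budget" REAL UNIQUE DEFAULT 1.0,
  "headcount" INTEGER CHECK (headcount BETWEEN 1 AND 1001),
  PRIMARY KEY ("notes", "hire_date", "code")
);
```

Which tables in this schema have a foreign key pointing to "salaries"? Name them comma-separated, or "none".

- reviews.review_id references salaries(salary_id).

reviews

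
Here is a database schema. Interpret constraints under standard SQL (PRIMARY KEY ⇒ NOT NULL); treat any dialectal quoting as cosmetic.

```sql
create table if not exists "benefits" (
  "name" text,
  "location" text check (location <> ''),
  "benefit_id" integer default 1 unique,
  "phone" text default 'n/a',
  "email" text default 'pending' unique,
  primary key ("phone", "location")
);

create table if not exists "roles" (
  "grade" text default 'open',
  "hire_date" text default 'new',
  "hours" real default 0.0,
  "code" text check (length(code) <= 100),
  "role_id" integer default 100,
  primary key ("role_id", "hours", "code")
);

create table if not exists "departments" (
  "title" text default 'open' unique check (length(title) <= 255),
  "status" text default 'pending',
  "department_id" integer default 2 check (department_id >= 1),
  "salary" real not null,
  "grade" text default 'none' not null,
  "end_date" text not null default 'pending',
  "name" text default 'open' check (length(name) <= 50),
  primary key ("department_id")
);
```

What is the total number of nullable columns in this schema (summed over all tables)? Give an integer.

benefits: 3 nullable (name, benefit_id, email — PK (phone, location) and explicit NOT NULL columns excluded).
roles: 2 nullable (grade, hire_date — PK (role_id, hours, code) and explicit NOT NULL columns excluded).
departments: 3 nullable (title, status, name — PK (department_id) and explicit NOT NULL columns excluded).
Total: 3 + 2 + 3 = 8.

8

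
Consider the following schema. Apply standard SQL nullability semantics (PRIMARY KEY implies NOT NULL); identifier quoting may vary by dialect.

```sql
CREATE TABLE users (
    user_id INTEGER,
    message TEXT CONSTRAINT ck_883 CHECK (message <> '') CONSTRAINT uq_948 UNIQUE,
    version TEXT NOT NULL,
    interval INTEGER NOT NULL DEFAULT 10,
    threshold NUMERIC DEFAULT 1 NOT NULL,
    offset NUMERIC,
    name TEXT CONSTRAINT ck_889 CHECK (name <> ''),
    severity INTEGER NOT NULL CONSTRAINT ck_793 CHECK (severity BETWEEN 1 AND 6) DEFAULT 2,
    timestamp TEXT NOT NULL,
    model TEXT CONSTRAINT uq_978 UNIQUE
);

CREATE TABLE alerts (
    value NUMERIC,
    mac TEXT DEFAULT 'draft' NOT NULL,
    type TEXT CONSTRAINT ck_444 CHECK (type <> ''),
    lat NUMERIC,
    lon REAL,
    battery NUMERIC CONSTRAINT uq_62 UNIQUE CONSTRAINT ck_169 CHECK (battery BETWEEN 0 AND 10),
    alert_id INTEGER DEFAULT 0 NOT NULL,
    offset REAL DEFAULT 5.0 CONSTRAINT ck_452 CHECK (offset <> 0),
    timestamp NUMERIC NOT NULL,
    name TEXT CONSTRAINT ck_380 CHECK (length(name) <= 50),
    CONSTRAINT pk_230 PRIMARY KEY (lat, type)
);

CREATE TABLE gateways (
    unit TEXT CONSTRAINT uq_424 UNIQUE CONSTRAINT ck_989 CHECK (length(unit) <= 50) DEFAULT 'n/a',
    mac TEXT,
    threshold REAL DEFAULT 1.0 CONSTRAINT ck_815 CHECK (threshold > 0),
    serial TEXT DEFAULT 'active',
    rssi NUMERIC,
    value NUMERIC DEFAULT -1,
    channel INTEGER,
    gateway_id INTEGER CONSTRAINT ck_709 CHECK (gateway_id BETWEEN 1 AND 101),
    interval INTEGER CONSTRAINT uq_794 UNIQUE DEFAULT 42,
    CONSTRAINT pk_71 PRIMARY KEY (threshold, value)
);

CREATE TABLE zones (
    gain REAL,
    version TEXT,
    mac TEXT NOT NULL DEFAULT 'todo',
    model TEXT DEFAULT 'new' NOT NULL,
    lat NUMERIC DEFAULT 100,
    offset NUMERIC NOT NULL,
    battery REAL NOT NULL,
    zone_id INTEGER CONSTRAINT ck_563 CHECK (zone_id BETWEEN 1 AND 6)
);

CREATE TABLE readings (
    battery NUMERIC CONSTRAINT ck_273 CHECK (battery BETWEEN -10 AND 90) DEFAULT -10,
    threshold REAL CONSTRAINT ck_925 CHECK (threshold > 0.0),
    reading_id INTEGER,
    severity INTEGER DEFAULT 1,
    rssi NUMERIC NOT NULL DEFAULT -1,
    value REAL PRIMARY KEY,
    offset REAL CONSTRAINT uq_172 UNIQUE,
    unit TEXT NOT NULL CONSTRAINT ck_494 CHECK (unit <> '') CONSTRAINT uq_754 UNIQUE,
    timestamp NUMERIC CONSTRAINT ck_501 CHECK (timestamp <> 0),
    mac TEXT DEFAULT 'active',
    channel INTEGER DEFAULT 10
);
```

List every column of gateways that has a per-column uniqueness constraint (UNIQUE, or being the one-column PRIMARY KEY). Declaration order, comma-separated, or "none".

- unit: declared UNIQUE → unique.
- mac: no UNIQUE or single-column PK constraint.
- threshold: part of a composite PRIMARY KEY — only the tuple is unique, not this column on its own.
- serial: no UNIQUE or single-column PK constraint.
- rssi: no UNIQUE or single-column PK constraint.
- value: part of a composite PRIMARY KEY — only the tuple is unique, not this column on its own.
- channel: no UNIQUE or single-column PK constraint.
- gateway_id: no UNIQUE or single-column PK constraint.
- interval: declared UNIQUE → unique.

unit, interval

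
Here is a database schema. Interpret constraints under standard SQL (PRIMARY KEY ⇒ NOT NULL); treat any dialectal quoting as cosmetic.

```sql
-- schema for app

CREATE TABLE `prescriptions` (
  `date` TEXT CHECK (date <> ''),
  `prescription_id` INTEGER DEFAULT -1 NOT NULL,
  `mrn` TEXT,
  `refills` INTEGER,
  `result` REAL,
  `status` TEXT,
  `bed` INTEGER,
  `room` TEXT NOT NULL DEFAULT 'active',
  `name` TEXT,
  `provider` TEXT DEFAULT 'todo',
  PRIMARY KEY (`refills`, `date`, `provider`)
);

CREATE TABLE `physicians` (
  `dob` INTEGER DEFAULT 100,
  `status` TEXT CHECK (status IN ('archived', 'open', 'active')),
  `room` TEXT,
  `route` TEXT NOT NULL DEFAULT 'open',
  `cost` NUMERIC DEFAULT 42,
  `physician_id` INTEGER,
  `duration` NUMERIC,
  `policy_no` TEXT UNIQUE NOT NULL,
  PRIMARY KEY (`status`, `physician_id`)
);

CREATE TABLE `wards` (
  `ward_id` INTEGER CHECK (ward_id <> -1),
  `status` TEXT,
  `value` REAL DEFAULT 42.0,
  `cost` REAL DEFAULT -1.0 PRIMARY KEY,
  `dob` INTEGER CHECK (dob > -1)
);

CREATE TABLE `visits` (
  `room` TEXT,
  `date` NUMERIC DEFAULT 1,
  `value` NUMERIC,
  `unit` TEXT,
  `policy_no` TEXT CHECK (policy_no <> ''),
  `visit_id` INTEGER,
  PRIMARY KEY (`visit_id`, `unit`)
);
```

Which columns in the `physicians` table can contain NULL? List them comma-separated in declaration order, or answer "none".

dob, room, cost, duration

- dob: DEFAULT only fills an omitted column; an explicit NULL is still allowed → nullable.
- status: part of the PRIMARY KEY, which implies NOT NULL → not nullable.
- room: no NOT NULL constraint applies → nullable.
- route: declared NOT NULL → not nullable.
- cost: DEFAULT only fills an omitted column; an explicit NULL is still allowed → nullable.
- physician_id: part of the PRIMARY KEY, which implies NOT NULL → not nullable.
- duration: no NOT NULL constraint applies → nullable.
- policy_no: declared NOT NULL → not nullable.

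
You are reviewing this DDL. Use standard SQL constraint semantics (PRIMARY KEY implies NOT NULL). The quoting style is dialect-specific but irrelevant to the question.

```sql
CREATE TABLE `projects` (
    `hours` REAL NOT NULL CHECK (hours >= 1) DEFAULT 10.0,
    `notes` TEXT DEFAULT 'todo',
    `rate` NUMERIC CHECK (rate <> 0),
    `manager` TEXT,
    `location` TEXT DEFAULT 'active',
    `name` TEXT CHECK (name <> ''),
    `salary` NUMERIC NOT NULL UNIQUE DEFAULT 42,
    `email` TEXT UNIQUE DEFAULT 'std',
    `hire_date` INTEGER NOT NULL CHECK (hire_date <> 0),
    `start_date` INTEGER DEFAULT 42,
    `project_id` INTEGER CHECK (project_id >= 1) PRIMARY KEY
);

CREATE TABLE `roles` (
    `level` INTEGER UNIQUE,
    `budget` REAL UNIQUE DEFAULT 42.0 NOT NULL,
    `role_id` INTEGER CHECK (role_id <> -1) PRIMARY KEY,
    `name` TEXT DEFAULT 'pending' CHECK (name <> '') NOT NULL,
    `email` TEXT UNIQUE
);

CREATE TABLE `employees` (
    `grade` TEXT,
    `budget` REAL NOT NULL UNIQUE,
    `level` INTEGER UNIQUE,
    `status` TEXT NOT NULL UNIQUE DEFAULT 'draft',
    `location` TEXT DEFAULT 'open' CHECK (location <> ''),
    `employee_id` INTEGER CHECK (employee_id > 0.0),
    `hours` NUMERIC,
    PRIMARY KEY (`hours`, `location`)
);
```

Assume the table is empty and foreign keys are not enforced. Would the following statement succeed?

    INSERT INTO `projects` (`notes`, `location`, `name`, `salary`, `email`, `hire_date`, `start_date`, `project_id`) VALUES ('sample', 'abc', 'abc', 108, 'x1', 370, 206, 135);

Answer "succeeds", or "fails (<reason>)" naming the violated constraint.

NOT NULL columns: hire_date is supplied; hours defaults to 10.0; project_id is supplied; salary is supplied.
CHECK constraints: 'abc' satisfies (name <> ''); 370 satisfies (hire_date <> 0); 135 satisfies (project_id >= 1).
No constraint is violated.

succeeds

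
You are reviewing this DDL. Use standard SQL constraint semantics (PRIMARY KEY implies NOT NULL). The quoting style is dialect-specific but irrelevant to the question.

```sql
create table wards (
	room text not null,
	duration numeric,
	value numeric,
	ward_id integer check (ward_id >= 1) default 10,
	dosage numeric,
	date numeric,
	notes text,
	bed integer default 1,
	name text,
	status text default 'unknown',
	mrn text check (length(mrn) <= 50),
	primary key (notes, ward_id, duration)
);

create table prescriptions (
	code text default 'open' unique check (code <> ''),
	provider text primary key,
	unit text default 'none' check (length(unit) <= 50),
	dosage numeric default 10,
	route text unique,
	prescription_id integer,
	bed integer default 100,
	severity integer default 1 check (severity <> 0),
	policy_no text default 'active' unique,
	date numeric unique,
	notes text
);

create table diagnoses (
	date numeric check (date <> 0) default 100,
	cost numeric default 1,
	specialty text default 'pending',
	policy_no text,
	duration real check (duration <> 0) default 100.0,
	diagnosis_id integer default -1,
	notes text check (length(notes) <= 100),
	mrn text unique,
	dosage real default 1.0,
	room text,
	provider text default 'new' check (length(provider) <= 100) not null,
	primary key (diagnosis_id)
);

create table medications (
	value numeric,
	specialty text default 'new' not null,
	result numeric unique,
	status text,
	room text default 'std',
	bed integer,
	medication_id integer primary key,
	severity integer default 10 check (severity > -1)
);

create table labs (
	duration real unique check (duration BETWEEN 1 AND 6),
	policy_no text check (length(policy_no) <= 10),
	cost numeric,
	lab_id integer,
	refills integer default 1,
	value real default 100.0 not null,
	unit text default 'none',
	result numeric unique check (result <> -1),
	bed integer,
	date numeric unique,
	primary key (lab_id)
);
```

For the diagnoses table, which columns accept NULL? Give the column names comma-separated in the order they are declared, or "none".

- date: CHECK does not forbid NULL (a CHECK constraint passes when its expression is NULL) → nullable.
- cost: DEFAULT only fills an omitted column; an explicit NULL is still allowed → nullable.
- specialty: DEFAULT only fills an omitted column; an explicit NULL is still allowed → nullable.
- policy_no: no NOT NULL constraint applies → nullable.
- duration: CHECK does not forbid NULL (a CHECK constraint passes when its expression is NULL) → nullable.
- diagnosis_id: part of the PRIMARY KEY, which implies NOT NULL → not nullable.
- notes: CHECK does not forbid NULL (a CHECK constraint passes when its expression is NULL) → nullable.
- mrn: UNIQUE does not imply NOT NULL → nullable.
- dosage: DEFAULT only fills an omitted column; an explicit NULL is still allowed → nullable.
- room: no NOT NULL constraint applies → nullable.
- provider: declared NOT NULL → not nullable.

date, cost, specialty, policy_no, duration, notes, mrn, dosage, room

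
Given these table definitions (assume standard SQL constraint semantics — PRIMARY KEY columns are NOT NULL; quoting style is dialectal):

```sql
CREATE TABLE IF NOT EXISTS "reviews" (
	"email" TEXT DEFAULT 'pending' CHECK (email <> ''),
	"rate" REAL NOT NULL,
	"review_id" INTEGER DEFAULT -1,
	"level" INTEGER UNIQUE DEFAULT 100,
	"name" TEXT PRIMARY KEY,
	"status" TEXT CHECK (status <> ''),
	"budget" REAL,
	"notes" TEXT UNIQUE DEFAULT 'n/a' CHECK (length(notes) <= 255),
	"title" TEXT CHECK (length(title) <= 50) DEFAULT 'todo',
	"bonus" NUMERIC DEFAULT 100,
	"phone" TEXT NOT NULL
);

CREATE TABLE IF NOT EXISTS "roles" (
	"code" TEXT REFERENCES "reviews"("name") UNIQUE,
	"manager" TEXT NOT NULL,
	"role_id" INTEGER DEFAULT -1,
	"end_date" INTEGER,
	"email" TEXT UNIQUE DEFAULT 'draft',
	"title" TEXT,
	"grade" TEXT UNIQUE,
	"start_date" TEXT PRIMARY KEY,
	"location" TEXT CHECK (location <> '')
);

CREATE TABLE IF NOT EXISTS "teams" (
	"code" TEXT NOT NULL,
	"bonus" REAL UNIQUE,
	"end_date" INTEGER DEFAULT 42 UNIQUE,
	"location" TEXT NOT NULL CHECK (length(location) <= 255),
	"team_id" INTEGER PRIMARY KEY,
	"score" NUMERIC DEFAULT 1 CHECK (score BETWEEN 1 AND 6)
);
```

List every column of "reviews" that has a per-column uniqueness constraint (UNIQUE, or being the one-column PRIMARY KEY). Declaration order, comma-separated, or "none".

- email: no UNIQUE or single-column PK constraint.
- rate: no UNIQUE or single-column PK constraint.
- review_id: no UNIQUE or single-column PK constraint.
- level: declared UNIQUE → unique.
- name: single-column PRIMARY KEY → unique.
- status: no UNIQUE or single-column PK constraint.
- budget: no UNIQUE or single-column PK constraint.
- notes: declared UNIQUE → unique.
- title: no UNIQUE or single-column PK constraint.
- bonus: no UNIQUE or single-column PK constraint.
- phone: no UNIQUE or single-column PK constraint.

level, name, notes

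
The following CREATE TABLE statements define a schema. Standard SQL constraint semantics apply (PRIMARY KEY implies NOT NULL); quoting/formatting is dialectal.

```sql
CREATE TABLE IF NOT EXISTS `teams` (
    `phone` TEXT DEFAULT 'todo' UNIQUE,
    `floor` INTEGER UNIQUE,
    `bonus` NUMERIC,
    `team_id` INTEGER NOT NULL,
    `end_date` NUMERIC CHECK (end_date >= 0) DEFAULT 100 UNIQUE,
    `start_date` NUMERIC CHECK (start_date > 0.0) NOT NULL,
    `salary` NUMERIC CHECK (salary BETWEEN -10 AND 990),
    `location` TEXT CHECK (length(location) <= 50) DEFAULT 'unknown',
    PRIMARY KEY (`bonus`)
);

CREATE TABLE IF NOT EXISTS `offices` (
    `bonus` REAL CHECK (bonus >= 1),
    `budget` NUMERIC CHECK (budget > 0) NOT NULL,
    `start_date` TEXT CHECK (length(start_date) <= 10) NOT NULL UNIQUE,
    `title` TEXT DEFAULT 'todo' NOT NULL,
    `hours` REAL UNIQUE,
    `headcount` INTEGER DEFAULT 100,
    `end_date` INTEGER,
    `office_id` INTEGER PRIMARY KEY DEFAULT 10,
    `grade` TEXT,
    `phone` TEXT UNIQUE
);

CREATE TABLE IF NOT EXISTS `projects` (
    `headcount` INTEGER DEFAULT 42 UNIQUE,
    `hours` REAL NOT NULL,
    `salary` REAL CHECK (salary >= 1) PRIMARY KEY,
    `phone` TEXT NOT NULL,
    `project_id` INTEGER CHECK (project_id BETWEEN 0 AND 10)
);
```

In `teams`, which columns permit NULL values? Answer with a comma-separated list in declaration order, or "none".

phone, floor, end_date, salary, location

- phone: UNIQUE does not imply NOT NULL → nullable.
- floor: UNIQUE does not imply NOT NULL → nullable.
- bonus: part of the PRIMARY KEY, which implies NOT NULL → not nullable.
- team_id: declared NOT NULL → not nullable.
- end_date: CHECK does not forbid NULL (a CHECK constraint passes when its expression is NULL) → nullable.
- start_date: declared NOT NULL → not nullable.
- salary: CHECK does not forbid NULL (a CHECK constraint passes when its expression is NULL) → nullable.
- location: CHECK does not forbid NULL (a CHECK constraint passes when its expression is NULL) → nullable.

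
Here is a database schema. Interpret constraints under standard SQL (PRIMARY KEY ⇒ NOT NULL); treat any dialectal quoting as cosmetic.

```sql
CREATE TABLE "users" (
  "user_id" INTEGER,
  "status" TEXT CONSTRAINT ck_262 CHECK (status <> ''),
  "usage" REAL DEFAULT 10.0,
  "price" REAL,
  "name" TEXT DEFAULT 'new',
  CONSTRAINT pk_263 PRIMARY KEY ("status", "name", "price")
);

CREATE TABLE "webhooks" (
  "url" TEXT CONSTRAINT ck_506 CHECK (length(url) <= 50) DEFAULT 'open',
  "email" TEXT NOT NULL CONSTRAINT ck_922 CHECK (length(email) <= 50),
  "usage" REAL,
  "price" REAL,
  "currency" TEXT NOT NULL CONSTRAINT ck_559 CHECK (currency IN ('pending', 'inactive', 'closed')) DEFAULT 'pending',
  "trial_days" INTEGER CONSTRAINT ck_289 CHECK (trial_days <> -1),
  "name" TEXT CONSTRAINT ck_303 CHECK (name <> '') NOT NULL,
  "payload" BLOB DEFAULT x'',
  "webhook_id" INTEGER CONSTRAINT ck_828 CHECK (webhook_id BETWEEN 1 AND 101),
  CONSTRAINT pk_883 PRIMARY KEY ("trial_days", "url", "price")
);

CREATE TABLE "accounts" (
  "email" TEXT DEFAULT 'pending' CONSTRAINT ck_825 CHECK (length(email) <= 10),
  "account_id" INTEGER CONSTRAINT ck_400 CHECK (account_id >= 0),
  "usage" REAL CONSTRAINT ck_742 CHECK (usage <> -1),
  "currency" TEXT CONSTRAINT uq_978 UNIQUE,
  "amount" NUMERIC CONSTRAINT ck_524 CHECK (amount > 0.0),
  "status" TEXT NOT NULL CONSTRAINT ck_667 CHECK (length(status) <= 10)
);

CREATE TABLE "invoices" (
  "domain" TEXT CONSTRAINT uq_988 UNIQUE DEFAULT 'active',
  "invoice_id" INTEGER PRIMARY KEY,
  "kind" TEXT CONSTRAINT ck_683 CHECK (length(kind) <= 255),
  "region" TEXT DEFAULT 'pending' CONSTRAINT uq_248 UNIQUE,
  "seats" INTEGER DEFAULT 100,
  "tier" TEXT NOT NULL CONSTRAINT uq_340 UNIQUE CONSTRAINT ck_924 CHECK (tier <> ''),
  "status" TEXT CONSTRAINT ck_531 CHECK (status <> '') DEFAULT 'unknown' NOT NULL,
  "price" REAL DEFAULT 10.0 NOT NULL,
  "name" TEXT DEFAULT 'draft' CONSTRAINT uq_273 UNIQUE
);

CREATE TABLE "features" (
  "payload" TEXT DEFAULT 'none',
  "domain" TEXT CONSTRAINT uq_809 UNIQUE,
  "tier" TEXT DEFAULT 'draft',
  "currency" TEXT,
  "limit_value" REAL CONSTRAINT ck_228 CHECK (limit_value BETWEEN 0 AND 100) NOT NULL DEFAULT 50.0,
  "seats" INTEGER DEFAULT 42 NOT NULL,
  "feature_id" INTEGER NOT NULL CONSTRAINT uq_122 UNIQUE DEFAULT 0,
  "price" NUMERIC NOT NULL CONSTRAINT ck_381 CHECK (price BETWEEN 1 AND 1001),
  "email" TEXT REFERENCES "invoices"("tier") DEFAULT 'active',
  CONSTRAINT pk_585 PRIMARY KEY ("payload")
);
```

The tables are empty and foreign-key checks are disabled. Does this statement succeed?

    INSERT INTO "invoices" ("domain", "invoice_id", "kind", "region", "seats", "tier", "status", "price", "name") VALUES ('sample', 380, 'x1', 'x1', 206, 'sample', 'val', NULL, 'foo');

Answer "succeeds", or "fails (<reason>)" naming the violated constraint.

price is explicitly set to NULL, but price is declared NOT NULL.

fails (NOT NULL on price)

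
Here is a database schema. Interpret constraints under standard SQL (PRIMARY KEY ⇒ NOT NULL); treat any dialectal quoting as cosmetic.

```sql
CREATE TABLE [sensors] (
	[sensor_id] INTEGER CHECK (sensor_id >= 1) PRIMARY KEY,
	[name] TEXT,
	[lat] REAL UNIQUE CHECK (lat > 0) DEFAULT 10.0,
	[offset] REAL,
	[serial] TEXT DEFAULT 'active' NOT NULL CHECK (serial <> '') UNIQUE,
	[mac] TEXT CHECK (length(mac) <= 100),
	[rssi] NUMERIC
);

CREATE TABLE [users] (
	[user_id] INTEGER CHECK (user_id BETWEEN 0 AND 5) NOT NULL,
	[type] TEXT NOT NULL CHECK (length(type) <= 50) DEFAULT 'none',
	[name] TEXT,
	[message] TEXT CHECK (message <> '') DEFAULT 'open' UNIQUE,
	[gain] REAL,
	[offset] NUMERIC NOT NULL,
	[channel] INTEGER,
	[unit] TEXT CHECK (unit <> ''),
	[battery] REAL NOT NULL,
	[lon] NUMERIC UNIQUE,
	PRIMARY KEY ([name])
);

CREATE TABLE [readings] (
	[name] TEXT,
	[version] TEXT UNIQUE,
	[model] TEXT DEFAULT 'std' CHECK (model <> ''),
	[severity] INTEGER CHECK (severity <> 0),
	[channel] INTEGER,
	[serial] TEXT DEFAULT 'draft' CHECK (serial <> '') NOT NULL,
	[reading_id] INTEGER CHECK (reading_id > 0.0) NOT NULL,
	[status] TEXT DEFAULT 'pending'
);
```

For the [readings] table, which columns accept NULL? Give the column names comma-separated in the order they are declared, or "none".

name, version, model, severity, channel, status

- name: no NOT NULL constraint applies → nullable.
- version: UNIQUE does not imply NOT NULL → nullable.
- model: CHECK does not forbid NULL (a CHECK constraint passes when its expression is NULL) → nullable.
- severity: CHECK does not forbid NULL (a CHECK constraint passes when its expression is NULL) → nullable.
- channel: no NOT NULL constraint applies → nullable.
- serial: declared NOT NULL → not nullable.
- reading_id: declared NOT NULL → not nullable.
- status: DEFAULT only fills an omitted column; an explicit NULL is still allowed → nullable.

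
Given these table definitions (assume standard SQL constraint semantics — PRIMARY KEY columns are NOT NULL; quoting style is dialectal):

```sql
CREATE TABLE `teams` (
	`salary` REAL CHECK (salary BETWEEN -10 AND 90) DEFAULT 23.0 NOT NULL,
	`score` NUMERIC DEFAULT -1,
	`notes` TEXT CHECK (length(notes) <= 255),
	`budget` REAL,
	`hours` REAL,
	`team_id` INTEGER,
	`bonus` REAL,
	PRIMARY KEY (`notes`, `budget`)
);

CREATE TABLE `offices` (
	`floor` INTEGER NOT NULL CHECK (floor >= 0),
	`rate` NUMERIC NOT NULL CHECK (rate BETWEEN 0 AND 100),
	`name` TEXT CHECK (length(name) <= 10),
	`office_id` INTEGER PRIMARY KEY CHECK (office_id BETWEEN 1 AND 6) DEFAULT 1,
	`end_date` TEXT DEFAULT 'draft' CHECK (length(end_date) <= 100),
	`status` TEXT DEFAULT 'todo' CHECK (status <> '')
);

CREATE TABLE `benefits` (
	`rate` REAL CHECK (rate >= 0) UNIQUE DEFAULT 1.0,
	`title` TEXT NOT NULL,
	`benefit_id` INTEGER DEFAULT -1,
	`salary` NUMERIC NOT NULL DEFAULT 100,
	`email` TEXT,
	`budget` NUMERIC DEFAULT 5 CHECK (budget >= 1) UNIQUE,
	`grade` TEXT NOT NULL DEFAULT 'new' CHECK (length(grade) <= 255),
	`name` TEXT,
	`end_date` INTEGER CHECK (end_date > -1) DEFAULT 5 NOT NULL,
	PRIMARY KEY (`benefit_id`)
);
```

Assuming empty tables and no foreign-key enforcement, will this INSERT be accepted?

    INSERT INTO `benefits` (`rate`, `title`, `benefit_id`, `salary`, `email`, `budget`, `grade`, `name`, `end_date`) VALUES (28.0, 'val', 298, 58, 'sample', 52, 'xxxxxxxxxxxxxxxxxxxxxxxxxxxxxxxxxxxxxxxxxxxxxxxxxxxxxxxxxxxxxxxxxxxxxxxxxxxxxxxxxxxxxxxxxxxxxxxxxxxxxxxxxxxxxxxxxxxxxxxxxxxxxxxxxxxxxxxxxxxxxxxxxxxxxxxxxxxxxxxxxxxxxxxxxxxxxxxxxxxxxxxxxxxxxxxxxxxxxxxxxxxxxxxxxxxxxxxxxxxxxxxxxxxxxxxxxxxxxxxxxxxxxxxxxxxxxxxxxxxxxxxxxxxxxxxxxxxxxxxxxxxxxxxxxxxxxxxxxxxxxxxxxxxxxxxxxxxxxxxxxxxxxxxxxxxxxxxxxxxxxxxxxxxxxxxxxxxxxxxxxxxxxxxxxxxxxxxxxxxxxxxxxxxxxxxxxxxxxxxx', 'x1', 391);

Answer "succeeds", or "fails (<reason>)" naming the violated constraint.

The value 'xxxxxxxxxxxxxxxxxxxxxxxxxxxxxxxxxxxxxxxxxxxxxxxxxxxxxxxxxxxxxxxxxxxxxxxxxxxxxxxxxxxxxxxxxxxxxxxxxxxxxxxxxxxxxxxxxxxxxxxxxxxxxxxxxxxxxxxxxxxxxxxxxxxxxxxxxxxxxxxxxxxxxxxxxxxxxxxxxxxxxxxxxxxxxxxxxxxxxxxxxxxxxxxxxxxxxxxxxxxxxxxxxxxxxxxxxxxxxxxxxxxxxxxxxxxxxxxxxxxxxxxxxxxxxxxxxxxxxxxxxxxxxxxxxxxxxxxxxxxxxxxxxxxxxxxxxxxxxxxxxxxxxxxxxxxxxxxxxxxxxxxxxxxxxxxxxxxxxxxxxxxxxxxxxxxxxxxxxxxxxxxxxxxxxxxxxxxxxxxx' for grade violates CHECK (length(grade) <= 255).

fails (CHECK on grade)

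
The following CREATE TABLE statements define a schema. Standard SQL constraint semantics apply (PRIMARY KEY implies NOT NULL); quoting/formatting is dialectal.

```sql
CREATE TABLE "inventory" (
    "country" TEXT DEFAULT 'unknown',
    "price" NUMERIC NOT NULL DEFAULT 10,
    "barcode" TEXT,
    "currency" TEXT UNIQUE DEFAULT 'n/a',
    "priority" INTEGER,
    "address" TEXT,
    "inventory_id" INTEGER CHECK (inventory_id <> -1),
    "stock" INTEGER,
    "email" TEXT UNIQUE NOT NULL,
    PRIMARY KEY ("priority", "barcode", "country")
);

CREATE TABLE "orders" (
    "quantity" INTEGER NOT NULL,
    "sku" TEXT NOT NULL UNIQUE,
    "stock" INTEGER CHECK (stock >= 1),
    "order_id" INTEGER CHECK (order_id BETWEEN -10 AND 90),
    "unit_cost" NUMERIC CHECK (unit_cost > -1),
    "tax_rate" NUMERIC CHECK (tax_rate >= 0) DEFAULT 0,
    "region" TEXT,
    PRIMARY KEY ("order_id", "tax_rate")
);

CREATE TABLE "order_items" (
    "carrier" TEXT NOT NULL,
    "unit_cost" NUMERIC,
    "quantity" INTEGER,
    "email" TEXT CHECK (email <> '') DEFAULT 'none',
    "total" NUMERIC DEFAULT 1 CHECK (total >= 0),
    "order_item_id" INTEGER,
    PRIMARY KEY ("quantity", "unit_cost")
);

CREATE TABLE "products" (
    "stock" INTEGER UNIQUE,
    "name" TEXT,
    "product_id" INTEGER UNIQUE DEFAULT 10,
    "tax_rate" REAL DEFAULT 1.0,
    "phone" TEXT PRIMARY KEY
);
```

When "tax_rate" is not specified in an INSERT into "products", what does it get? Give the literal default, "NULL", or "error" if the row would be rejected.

1.0

tax_rate has an explicit DEFAULT 1.0.
When the column is omitted from an INSERT, that default is used.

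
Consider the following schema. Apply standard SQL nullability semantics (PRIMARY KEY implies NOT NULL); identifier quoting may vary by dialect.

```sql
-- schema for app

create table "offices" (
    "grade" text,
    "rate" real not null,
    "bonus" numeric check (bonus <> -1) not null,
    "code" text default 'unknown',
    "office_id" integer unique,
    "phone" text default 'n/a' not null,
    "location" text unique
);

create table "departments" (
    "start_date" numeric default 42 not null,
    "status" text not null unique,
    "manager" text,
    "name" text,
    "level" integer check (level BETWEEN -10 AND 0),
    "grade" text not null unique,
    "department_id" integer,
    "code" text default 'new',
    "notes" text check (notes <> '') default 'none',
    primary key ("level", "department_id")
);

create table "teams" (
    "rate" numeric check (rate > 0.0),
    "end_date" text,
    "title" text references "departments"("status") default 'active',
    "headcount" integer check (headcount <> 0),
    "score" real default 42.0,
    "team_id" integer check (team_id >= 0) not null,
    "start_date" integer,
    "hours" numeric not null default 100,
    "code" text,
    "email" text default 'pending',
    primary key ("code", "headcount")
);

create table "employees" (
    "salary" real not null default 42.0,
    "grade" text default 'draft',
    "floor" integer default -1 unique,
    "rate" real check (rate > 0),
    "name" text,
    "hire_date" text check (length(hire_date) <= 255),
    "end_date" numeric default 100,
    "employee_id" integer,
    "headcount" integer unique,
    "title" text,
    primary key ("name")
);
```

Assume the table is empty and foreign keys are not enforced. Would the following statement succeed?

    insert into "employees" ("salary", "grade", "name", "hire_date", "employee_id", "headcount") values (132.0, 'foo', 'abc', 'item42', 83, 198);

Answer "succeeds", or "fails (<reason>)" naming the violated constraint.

NOT NULL columns: name is supplied; salary is supplied.
CHECK constraints: 'item42' satisfies (length(hire_date) <= 255).
No constraint is violated.

succeeds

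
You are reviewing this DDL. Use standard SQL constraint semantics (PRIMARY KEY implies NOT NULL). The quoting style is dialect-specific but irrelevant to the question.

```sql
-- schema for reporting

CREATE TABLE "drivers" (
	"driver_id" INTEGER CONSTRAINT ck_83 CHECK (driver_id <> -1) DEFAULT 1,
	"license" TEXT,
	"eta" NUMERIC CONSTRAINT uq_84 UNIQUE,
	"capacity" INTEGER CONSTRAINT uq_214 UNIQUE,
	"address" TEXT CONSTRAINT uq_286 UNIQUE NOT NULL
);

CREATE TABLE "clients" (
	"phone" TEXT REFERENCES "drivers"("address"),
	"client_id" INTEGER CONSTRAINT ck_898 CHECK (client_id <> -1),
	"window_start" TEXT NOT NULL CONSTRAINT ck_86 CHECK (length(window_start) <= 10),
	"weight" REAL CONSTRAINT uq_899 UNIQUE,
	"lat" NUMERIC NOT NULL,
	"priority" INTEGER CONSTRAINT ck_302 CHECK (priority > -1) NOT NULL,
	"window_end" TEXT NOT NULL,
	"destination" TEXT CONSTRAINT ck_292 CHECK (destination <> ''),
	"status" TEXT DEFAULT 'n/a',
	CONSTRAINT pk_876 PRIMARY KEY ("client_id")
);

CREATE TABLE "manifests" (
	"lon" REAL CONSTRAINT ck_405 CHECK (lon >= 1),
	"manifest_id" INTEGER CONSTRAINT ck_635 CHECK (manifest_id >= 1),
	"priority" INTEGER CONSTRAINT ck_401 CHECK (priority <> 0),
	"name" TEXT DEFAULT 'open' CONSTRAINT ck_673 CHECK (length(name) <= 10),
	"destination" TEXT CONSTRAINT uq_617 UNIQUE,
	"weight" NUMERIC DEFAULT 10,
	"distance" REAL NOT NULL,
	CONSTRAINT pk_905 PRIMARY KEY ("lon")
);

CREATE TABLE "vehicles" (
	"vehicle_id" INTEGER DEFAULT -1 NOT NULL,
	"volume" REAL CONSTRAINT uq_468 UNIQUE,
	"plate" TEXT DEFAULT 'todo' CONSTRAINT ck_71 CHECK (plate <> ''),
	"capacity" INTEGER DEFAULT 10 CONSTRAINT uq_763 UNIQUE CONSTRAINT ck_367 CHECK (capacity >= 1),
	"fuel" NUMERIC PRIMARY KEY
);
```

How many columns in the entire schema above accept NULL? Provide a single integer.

drivers: 4 nullable (driver_id, license, eta, capacity — PK none and explicit NOT NULL columns excluded).
clients: 4 nullable (phone, weight, destination, status — PK (client_id) and explicit NOT NULL columns excluded).
manifests: 5 nullable (manifest_id, priority, name, destination, weight — PK (lon) and explicit NOT NULL columns excluded).
vehicles: 3 nullable (volume, plate, capacity — PK (fuel) and explicit NOT NULL columns excluded).
Total: 4 + 4 + 5 + 3 = 16.

16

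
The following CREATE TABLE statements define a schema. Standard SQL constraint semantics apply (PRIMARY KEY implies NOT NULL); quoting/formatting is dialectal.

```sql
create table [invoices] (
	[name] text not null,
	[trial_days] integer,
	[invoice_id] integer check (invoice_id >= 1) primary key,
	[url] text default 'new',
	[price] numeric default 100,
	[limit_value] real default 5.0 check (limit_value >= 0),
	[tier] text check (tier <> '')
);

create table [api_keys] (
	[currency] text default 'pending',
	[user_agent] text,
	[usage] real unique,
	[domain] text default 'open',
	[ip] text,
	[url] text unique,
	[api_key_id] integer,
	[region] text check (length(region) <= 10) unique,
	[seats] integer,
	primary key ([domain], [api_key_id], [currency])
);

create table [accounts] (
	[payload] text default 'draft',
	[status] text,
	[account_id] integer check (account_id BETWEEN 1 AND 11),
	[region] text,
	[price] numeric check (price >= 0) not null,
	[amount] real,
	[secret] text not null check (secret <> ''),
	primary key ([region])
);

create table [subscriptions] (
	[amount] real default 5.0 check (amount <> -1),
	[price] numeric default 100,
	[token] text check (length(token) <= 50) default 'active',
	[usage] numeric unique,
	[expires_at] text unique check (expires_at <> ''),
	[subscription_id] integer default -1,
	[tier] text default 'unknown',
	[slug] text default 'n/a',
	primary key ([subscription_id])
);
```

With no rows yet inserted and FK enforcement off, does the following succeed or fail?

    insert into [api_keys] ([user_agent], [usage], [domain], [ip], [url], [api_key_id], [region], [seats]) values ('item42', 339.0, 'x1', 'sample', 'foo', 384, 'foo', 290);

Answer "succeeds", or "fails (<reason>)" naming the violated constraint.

succeeds

NOT NULL columns: api_key_id is supplied; currency defaults to 'pending'; domain is supplied.
CHECK constraints: 'foo' satisfies (length(region) <= 10).
No constraint is violated.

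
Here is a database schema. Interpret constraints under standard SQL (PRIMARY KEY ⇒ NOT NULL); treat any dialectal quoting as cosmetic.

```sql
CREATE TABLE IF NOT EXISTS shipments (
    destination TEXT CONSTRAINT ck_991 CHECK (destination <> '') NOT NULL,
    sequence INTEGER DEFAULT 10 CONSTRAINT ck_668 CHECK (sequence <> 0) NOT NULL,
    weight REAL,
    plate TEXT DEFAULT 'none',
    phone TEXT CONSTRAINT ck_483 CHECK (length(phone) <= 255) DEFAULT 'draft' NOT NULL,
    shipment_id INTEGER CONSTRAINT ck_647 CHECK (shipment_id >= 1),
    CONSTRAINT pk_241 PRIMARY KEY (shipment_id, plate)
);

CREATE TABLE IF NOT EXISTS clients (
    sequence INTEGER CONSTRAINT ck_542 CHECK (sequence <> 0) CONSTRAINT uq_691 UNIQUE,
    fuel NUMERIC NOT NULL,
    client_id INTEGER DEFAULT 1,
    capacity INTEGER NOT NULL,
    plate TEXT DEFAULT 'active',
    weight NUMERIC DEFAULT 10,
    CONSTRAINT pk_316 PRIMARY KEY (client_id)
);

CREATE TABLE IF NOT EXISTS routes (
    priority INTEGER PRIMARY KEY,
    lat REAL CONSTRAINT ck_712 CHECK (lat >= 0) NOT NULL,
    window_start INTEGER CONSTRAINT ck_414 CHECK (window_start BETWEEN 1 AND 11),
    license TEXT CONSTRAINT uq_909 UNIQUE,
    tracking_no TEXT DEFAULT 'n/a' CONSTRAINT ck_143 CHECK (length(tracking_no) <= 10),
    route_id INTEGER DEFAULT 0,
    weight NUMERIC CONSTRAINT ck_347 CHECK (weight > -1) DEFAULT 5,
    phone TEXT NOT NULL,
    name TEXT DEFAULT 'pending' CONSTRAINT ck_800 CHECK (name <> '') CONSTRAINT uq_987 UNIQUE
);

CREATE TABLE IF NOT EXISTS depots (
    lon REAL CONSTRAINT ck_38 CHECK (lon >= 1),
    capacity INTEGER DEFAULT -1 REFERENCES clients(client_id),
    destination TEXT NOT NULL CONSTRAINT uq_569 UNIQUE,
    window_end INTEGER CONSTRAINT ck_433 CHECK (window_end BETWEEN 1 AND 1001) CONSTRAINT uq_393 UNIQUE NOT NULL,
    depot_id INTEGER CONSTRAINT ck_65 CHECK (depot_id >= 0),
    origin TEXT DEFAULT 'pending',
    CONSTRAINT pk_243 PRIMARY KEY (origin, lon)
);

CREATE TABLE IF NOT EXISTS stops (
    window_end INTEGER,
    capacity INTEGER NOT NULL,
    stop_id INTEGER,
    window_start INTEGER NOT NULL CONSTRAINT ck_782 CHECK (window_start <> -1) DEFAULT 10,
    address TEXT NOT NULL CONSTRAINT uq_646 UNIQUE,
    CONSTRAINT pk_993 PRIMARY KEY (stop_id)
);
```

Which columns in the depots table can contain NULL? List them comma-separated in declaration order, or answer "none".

- lon: part of the PRIMARY KEY, which implies NOT NULL → not nullable.
- capacity: a foreign key column may be NULL unless separately constrained → nullable.
- destination: declared NOT NULL → not nullable.
- window_end: declared NOT NULL → not nullable.
- depot_id: CHECK does not forbid NULL (a CHECK constraint passes when its expression is NULL) → nullable.
- origin: part of the PRIMARY KEY, which implies NOT NULL → not nullable.

capacity, depot_id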